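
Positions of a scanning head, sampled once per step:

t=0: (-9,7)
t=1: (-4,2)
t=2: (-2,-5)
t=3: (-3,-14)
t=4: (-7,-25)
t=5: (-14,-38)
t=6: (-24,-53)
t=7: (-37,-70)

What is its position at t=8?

First differences are (+5,-5), (+2,-7), (-1,-9), (-4,-11), (-7,-13), (-10,-15), (-13,-17); their common second difference is (-3,-2) (constant acceleration).
step 8: (-37,-70) + (-16,-19) → (-53,-89)

(-53,-89)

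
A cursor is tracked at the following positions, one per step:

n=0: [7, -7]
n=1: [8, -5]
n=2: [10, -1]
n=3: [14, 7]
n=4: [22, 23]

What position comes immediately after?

[38, 55]

The jumps are [+1, +2], [+2, +4], [+4, +8], [+8, +16] — a geometric progression with ratio 2.
step 5: [22, 23] + [+16, +32] → [38, 55]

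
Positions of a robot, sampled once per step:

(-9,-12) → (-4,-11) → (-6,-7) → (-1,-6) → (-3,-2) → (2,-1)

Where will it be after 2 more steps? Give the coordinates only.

Step-to-step displacements: (+5,+1), (-2,+4), (+5,+1), (-2,+4), (+5,+1) — a repeating cycle of length 2.
step 6: apply (-2,+4) → (0,3)
step 7: apply (+5,+1) → (5,4)

(5,4)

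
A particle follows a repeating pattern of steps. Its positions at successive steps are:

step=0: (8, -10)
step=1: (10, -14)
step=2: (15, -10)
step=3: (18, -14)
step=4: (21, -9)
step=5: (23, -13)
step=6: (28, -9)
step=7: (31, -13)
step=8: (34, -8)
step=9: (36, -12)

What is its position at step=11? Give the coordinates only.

(44, -12)

Differencing gives (+2, -4), (+5, +4), (+3, -4), (+3, +5), (+2, -4), (+5, +4), (+3, -4), (+3, +5), (+2, -4). This is the pattern (+2, -4), (+5, +4), (+3, -4), (+3, +5) repeated.
step 10: apply (+5, +4) → (41, -8)
step 11: apply (+3, -4) → (44, -12)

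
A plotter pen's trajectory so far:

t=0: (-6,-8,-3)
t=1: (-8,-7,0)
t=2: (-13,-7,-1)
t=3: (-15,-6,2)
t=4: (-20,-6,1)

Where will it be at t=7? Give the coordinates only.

(-29,-4,6)

Differencing gives (-2,+1,+3), (-5,+0,-1), (-2,+1,+3), (-5,+0,-1). This is the pattern (-2,+1,+3), (-5,+0,-1) repeated.
step 5: apply (-2,+1,+3) → (-22,-5,4)
step 6: apply (-5,+0,-1) → (-27,-5,3)
step 7: apply (-2,+1,+3) → (-29,-4,6)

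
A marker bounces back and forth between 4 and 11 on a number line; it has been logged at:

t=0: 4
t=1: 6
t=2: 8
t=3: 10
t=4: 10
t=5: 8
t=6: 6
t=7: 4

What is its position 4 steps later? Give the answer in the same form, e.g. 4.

10

The value travels 2 per step and bounces off the walls at 4 and 11.
  step 8: 4 → 6
  step 9: 6 → 8
  step 10: 8 → 10
  step 11: 10 → 10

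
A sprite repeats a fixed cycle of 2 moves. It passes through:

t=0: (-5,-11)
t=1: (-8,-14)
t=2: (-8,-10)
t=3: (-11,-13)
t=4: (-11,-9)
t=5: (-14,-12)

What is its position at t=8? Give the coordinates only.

The moves between consecutive positions are (-3,-3), (+0,+4), (-3,-3), (+0,+4), (-3,-3); they repeat the 2-cycle [(-3,-3), (+0,+4)].
step 6: apply (+0,+4) → (-14,-8)
step 7: apply (-3,-3) → (-17,-11)
step 8: apply (+0,+4) → (-17,-7)

(-17,-7)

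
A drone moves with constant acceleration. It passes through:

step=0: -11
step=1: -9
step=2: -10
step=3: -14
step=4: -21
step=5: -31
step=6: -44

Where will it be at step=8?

First differences are +2, -1, -4, -7, -10, -13; their common second difference is -3 (constant acceleration).
step 7: -44 − 16 → -60
step 8: -60 − 19 → -79

-79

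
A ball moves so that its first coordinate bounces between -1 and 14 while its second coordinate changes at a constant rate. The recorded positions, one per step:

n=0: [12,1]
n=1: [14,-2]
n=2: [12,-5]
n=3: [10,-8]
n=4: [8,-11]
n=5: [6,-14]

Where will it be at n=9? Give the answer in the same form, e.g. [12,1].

The first coordinate reflects between -1 and 14, moving 2 per step.
  step 6: 6 → 4
  step 7: 4 → 2
  step 8: 2 → 0
  step 9: 0 → 0
The second coordinate changes by -3 each step: at step 9 it is -26.

[0,-26]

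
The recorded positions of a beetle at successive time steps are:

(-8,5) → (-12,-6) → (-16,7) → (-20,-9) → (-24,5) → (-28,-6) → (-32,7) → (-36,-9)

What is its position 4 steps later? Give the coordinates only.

(-52,-9)

The first coordinate changes by -4 each step, so at step 11 it is -8 + 11·(-4) = -52.
The second coordinate repeats the cycle [5, -6, 7, -9] with period 4; step 11 mod 4 = 3, giving -9.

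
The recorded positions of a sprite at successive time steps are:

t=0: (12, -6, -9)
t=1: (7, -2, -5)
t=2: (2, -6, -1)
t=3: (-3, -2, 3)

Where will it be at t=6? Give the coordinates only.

(-18, -6, 15)

The first coordinate changes by -5 each step, so at step 6 it is 12 + 6·(-5) = -18.
The second coordinate repeats the cycle [-6, -2] with period 2; step 6 mod 2 = 0, giving -6.
The third coordinate changes by +4 each step, so at step 6 it is -9 + 6·(4) = 15.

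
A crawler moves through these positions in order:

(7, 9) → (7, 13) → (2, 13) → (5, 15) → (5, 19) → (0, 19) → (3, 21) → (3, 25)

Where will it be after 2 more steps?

(1, 27)

Step-to-step displacements: (+0, +4), (-5, +0), (+3, +2), (+0, +4), (-5, +0), (+3, +2), (+0, +4) — a repeating cycle of length 3.
step 8: apply (-5, +0) → (-2, 25)
step 9: apply (+3, +2) → (1, 27)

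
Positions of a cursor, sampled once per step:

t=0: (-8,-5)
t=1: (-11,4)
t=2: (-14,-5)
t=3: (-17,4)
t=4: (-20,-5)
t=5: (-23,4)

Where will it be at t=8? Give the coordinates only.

(-32,-5)

First: linear, -3 per step → -32 at step 8.
Second: cycles through -5, 4 every 2 steps. Step 8 lands at position 0 of the cycle → -5.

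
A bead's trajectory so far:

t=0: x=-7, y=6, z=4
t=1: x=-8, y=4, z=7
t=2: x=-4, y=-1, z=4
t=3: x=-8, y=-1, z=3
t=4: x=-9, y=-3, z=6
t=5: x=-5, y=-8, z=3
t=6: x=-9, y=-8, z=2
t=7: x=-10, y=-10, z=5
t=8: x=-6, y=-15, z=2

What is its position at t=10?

Step-to-step displacements: (-1,-2,+3), (+4,-5,-3), (-4,+0,-1), (-1,-2,+3), (+4,-5,-3), (-4,+0,-1), (-1,-2,+3), (+4,-5,-3) — a repeating cycle of length 3.
step 9: apply (-4,+0,-1) → x=-10, y=-15, z=1
step 10: apply (-1,-2,+3) → x=-11, y=-17, z=4

x=-11, y=-17, z=4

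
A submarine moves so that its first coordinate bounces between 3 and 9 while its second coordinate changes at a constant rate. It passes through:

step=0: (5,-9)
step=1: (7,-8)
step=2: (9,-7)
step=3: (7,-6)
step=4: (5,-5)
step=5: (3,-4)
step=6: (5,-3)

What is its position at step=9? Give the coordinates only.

(7,0)

The first coordinate reflects between 3 and 9, moving 2 per step.
  step 7: 5 → 7
  step 8: 7 → 9
  step 9: 9 → 7
The second coordinate changes by +1 each step: at step 9 it is 0.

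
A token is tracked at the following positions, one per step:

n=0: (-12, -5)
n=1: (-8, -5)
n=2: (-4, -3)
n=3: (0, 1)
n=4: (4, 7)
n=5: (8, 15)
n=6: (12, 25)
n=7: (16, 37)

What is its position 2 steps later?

Successive displacements: (+4, +0), (+4, +2), (+4, +4), (+4, +6), (+4, +8), (+4, +10), (+4, +12) — each changes by (+0, +2).
step 8: (16, 37) + (+4, +14) → (20, 51)
step 9: (20, 51) + (+4, +16) → (24, 67)

(24, 67)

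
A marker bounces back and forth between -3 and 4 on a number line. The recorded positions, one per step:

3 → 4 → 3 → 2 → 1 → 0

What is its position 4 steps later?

-2

The value reflects between -3 and 4, moving 1 per step.
  step 6: 0 → -1
  step 7: -1 → -2
  step 8: -2 → -3
  step 9: -3 → -2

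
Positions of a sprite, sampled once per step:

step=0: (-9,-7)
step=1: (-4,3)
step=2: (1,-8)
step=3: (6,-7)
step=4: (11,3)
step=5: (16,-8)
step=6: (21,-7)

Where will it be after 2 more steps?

(31,-8)

The first coordinate changes by +5 each step, so at step 8 it is -9 + 8·(5) = 31.
The second coordinate repeats the cycle [-7, 3, -8] with period 3; step 8 mod 3 = 2, giving -8.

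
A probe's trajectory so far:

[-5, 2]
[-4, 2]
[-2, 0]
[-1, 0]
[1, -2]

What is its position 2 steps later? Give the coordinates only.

[4, -4]

The moves between consecutive positions are [+1, +0], [+2, -2], [+1, +0], [+2, -2]; they repeat the 2-cycle [[+1, +0], [+2, -2]].
step 5: apply [+1, +0] → [2, -2]
step 6: apply [+2, -2] → [4, -4]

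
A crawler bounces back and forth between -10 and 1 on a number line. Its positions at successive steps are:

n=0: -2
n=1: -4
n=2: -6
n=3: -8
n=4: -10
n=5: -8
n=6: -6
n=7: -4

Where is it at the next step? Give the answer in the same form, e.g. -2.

The value reflects between -10 and 1, moving 2 per step.
  step 8: -4 → -2

-2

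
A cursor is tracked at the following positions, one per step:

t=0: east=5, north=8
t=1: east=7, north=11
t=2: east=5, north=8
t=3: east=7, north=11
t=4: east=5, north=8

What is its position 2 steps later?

east=5, north=8

Consecutive displacements (+2, +3), (-2, -3), (+2, +3), (-2, -3) scale by a factor of -1 each step.
step 5: east=5, north=8 + (+2, +3) → east=7, north=11
step 6: east=7, north=11 + (-2, -3) → east=5, north=8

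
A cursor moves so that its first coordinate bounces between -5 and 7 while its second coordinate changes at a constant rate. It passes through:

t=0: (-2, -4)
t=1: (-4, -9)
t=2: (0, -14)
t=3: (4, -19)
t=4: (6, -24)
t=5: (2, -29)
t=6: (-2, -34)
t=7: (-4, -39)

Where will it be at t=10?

The first coordinate travels 4 per step and bounces off the walls at -5 and 7.
  step 8: -4 → 0
  step 9: 0 → 4
  step 10: 4 → 6
The second coordinate changes by -5 each step: at step 10 it is -54.

(6, -54)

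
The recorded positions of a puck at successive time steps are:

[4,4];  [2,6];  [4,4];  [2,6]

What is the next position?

[4,4]

The jumps are [-2,+2], [+2,-2], [-2,+2] — a geometric progression with ratio -1.
step 4: [2,6] + [+2,-2] → [4,4]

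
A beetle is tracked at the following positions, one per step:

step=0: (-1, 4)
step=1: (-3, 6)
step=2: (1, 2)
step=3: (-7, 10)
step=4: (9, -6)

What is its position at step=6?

The jumps are (-2, +2), (+4, -4), (-8, +8), (+16, -16) — a geometric progression with ratio -2.
step 5: (9, -6) + (-32, +32) → (-23, 26)
step 6: (-23, 26) + (+64, -64) → (41, -38)

(41, -38)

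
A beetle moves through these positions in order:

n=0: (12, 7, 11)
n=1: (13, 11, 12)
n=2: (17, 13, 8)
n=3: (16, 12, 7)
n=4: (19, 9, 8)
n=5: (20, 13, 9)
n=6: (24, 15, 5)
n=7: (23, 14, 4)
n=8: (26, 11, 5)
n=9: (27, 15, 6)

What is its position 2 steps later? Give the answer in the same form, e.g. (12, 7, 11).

(30, 16, 1)

Step-to-step displacements: (+1, +4, +1), (+4, +2, -4), (-1, -1, -1), (+3, -3, +1), (+1, +4, +1), (+4, +2, -4), (-1, -1, -1), (+3, -3, +1), (+1, +4, +1) — a repeating cycle of length 4.
step 10: apply (+4, +2, -4) → (31, 17, 2)
step 11: apply (-1, -1, -1) → (30, 16, 1)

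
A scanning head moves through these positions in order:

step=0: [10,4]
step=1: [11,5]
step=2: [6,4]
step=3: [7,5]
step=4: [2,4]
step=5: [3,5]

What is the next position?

[-2,4]

The moves between consecutive positions are [+1,+1], [-5,-1], [+1,+1], [-5,-1], [+1,+1]; they repeat the 2-cycle [[+1,+1], [-5,-1]].
step 6: apply [-5,-1] → [-2,4]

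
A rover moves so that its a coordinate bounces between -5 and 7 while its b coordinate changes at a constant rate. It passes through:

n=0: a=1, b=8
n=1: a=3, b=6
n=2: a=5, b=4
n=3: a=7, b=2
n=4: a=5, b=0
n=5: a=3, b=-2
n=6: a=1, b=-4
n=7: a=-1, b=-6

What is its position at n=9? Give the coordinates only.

The a coordinate reflects between -5 and 7, moving 2 per step.
  step 8: -1 → -3
  step 9: -3 → -5
The b coordinate changes by -2 each step: at step 9 it is -10.

a=-5, b=-10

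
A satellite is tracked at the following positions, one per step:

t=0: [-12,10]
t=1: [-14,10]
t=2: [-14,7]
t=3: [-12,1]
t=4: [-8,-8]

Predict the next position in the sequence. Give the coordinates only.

[-2,-20]

Successive displacements: [-2,+0], [+0,-3], [+2,-6], [+4,-9] — each changes by [+2,-3].
step 5: [-8,-8] + [+6,-12] → [-2,-20]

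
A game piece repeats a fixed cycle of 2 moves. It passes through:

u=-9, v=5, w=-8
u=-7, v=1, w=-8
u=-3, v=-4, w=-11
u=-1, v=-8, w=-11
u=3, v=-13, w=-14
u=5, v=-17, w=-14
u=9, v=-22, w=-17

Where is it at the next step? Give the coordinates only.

The moves between consecutive positions are (+2, -4, +0), (+4, -5, -3), (+2, -4, +0), (+4, -5, -3), (+2, -4, +0), (+4, -5, -3); they repeat the 2-cycle [(+2, -4, +0), (+4, -5, -3)].
step 7: apply (+2, -4, +0) → u=11, v=-26, w=-17

u=11, v=-26, w=-17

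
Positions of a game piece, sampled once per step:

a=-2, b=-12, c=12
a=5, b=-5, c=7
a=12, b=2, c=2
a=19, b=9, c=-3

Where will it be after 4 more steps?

a=47, b=37, c=-23

Constant displacement of (+7,+7,-5) per step.
step 4: a=19, b=9, c=-3 + (+7,+7,-5) → a=26, b=16, c=-8
step 5: a=26, b=16, c=-8 + (+7,+7,-5) → a=33, b=23, c=-13
step 6: a=33, b=23, c=-13 + (+7,+7,-5) → a=40, b=30, c=-18
step 7: a=40, b=30, c=-18 + (+7,+7,-5) → a=47, b=37, c=-23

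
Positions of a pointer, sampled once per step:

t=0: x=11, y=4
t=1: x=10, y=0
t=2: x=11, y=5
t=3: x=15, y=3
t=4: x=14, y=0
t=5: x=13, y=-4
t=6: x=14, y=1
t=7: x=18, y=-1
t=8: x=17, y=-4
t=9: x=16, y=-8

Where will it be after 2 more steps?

The moves between consecutive positions are (-1, -4), (+1, +5), (+4, -2), (-1, -3), (-1, -4), (+1, +5), (+4, -2), (-1, -3), (-1, -4); they repeat the 4-cycle [(-1, -4), (+1, +5), (+4, -2), (-1, -3)].
step 10: apply (+1, +5) → x=17, y=-3
step 11: apply (+4, -2) → x=21, y=-5

x=21, y=-5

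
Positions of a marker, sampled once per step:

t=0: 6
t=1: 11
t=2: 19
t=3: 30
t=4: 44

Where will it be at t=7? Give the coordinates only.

First differences are +5, +8, +11, +14; their common second difference is +3 (constant acceleration).
step 5: 44 + 17 → 61
step 6: 61 + 20 → 81
step 7: 81 + 23 → 104

104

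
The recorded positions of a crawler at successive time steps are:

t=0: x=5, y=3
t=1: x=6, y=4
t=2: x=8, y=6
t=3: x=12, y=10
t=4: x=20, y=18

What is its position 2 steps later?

The jumps are (+1,+1), (+2,+2), (+4,+4), (+8,+8) — a geometric progression with ratio 2.
step 5: x=20, y=18 + (+16,+16) → x=36, y=34
step 6: x=36, y=34 + (+32,+32) → x=68, y=66

x=68, y=66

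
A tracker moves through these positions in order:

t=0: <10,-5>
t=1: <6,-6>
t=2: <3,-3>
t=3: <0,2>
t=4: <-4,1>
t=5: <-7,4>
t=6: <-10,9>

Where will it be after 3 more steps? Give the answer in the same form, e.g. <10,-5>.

Step-to-step displacements: <-4,-1>, <-3,+3>, <-3,+5>, <-4,-1>, <-3,+3>, <-3,+5> — a repeating cycle of length 3.
step 7: apply <-4,-1> → <-14,8>
step 8: apply <-3,+3> → <-17,11>
step 9: apply <-3,+5> → <-20,16>

<-20,16>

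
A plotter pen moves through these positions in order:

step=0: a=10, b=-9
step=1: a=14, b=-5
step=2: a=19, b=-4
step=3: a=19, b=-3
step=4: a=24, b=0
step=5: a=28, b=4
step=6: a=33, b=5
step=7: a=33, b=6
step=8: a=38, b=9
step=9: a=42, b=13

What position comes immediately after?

Step-to-step displacements: (+4,+4), (+5,+1), (+0,+1), (+5,+3), (+4,+4), (+5,+1), (+0,+1), (+5,+3), (+4,+4) — a repeating cycle of length 4.
step 10: apply (+5,+1) → a=47, b=14

a=47, b=14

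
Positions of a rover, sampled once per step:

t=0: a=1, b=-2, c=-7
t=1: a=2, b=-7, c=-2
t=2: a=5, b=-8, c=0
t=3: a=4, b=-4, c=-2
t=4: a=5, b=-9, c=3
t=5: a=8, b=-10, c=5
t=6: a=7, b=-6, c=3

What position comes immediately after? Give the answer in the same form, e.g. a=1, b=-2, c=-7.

Step-to-step displacements: (+1,-5,+5), (+3,-1,+2), (-1,+4,-2), (+1,-5,+5), (+3,-1,+2), (-1,+4,-2) — a repeating cycle of length 3.
step 7: apply (+1,-5,+5) → a=8, b=-11, c=8

a=8, b=-11, c=8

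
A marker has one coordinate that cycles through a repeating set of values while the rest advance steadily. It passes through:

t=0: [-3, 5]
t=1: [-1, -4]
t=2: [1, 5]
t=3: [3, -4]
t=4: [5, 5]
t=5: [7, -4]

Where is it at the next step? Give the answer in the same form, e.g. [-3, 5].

[9, 5]

The first coordinate changes by +2 each step, so at step 6 it is -3 + 6·(2) = 9.
The second coordinate repeats the cycle [5, -4] with period 2; step 6 mod 2 = 0, giving 5.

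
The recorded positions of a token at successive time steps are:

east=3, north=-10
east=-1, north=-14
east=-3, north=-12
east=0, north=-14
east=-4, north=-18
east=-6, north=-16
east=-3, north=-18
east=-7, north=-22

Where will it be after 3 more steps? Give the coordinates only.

Step-to-step displacements: (-4,-4), (-2,+2), (+3,-2), (-4,-4), (-2,+2), (+3,-2), (-4,-4) — a repeating cycle of length 3.
step 8: apply (-2,+2) → east=-9, north=-20
step 9: apply (+3,-2) → east=-6, north=-22
step 10: apply (-4,-4) → east=-10, north=-26

east=-10, north=-26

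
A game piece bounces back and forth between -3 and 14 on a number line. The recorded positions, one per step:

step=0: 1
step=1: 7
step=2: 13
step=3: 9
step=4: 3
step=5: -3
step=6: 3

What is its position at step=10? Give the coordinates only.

The value travels 6 per step and bounces off the walls at -3 and 14.
  step 7: 3 → 9
  step 8: 9 → 13
  step 9: 13 → 7
  step 10: 7 → 1

1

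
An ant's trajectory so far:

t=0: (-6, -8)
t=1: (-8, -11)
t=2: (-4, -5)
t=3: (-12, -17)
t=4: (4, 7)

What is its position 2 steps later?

Step-to-step displacements: (-2, -3), (+4, +6), (-8, -12), (+16, +24); each is -2× the previous.
step 5: (4, 7) + (-32, -48) → (-28, -41)
step 6: (-28, -41) + (+64, +96) → (36, 55)

(36, 55)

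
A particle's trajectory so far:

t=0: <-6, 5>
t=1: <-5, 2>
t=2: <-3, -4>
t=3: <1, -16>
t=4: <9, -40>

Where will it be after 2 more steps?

Consecutive displacements <+1, -3>, <+2, -6>, <+4, -12>, <+8, -24> scale by a factor of 2 each step.
step 5: <9, -40> + <+16, -48> → <25, -88>
step 6: <25, -88> + <+32, -96> → <57, -184>

<57, -184>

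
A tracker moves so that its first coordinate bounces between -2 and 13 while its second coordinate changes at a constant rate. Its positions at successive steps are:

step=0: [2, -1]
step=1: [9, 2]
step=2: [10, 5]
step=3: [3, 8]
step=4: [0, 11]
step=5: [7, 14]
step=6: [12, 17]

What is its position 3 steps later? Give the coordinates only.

[5, 26]

The first coordinate travels 7 per step and bounces off the walls at -2 and 13.
  step 7: 12 → 5
  step 8: 5 → -2
  step 9: -2 → 5
The second coordinate changes by +3 each step: at step 9 it is 26.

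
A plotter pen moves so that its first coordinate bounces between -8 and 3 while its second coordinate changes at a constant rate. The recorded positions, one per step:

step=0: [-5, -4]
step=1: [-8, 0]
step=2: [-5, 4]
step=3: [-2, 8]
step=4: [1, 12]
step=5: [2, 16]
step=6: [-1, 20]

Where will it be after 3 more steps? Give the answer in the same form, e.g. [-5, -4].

The first coordinate reflects between -8 and 3, moving 3 per step.
  step 7: -1 → -4
  step 8: -4 → -7
  step 9: -7 → -6
The second coordinate changes by +4 each step: at step 9 it is 32.

[-6, 32]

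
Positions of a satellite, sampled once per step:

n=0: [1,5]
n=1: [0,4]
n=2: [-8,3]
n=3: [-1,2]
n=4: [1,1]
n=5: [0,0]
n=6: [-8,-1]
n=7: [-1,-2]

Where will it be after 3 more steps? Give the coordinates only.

[-8,-5]

First: cycles through 1, 0, -8, -1 every 4 steps. Step 10 lands at position 2 of the cycle → -8.
Second: linear, -1 per step → -5 at step 10.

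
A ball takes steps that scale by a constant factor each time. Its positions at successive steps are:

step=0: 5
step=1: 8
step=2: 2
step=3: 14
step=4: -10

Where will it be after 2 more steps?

-58

The jumps are +3, -6, +12, -24 — a geometric progression with ratio -2.
step 5: -10 + 48 → 38
step 6: 38 − 96 → -58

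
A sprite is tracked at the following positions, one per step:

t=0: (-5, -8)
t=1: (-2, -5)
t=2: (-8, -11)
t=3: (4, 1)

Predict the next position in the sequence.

The jumps are (+3, +3), (-6, -6), (+12, +12) — a geometric progression with ratio -2.
step 4: (4, 1) + (-24, -24) → (-20, -23)

(-20, -23)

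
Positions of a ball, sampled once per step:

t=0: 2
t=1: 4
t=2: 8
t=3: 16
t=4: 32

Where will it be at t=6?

128

Step-to-step displacements: +2, +4, +8, +16; each is 2× the previous.
step 5: 32 + 32 → 64
step 6: 64 + 64 → 128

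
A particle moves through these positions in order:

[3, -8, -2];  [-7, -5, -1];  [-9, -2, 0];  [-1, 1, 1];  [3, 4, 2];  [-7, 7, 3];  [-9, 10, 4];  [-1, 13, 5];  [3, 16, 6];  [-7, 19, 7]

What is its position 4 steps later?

The first coordinate repeats the cycle [3, -7, -9, -1] with period 4; step 13 mod 4 = 1, giving -7.
The second coordinate changes by +3 each step, so at step 13 it is -8 + 13·(3) = 31.
The third coordinate changes by +1 each step, so at step 13 it is -2 + 13·(1) = 11.

[-7, 31, 11]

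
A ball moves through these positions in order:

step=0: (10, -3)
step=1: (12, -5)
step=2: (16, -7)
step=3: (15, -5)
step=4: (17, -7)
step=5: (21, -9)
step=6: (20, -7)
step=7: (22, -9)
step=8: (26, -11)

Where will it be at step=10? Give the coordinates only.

Differencing gives (+2, -2), (+4, -2), (-1, +2), (+2, -2), (+4, -2), (-1, +2), (+2, -2), (+4, -2). This is the pattern (+2, -2), (+4, -2), (-1, +2) repeated.
step 9: apply (-1, +2) → (25, -9)
step 10: apply (+2, -2) → (27, -11)

(27, -11)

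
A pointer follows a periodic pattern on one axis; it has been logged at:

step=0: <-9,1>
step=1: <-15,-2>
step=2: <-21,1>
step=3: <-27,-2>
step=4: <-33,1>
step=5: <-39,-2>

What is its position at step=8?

The first coordinate changes by -6 each step, so at step 8 it is -9 + 8·(-6) = -57.
The second coordinate repeats the cycle [1, -2] with period 2; step 8 mod 2 = 0, giving 1.

<-57,1>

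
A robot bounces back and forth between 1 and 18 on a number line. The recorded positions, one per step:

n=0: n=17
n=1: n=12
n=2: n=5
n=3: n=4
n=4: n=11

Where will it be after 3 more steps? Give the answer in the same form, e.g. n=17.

n=4

The value travels 7 per step and bounces off the walls at 1 and 18.
  step 5: 11 → 18
  step 6: 18 → 11
  step 7: 11 → 4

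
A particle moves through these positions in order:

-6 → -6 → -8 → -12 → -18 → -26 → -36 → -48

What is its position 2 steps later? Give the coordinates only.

Taking differences between consecutive positions: +0, -2, -4, -6, -8, -10, -12. These grow by -2 each step.
step 8: -48 − 14 → -62
step 9: -62 − 16 → -78

-78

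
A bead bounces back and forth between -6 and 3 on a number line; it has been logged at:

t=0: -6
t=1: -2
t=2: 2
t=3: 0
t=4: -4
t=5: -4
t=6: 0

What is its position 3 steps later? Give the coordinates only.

The value travels 4 per step and bounces off the walls at -6 and 3.
  step 7: 0 → 2
  step 8: 2 → -2
  step 9: -2 → -6

-6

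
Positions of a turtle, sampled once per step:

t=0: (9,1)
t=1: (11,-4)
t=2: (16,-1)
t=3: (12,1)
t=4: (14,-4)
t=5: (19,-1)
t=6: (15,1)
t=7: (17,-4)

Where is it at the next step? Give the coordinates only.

(22,-1)

Step-to-step displacements: (+2,-5), (+5,+3), (-4,+2), (+2,-5), (+5,+3), (-4,+2), (+2,-5) — a repeating cycle of length 3.
step 8: apply (+5,+3) → (22,-1)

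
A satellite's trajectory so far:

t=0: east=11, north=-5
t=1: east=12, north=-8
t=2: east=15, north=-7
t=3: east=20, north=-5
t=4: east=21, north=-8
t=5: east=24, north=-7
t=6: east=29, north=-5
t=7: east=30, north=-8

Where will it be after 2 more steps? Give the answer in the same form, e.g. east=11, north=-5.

Step-to-step displacements: (+1, -3), (+3, +1), (+5, +2), (+1, -3), (+3, +1), (+5, +2), (+1, -3) — a repeating cycle of length 3.
step 8: apply (+3, +1) → east=33, north=-7
step 9: apply (+5, +2) → east=38, north=-5

east=38, north=-5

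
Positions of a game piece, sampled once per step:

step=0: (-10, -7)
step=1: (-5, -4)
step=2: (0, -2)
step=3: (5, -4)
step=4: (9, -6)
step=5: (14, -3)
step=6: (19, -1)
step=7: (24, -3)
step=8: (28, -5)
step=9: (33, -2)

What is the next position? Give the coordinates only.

(38, 0)

Step-to-step displacements: (+5, +3), (+5, +2), (+5, -2), (+4, -2), (+5, +3), (+5, +2), (+5, -2), (+4, -2), (+5, +3) — a repeating cycle of length 4.
step 10: apply (+5, +2) → (38, 0)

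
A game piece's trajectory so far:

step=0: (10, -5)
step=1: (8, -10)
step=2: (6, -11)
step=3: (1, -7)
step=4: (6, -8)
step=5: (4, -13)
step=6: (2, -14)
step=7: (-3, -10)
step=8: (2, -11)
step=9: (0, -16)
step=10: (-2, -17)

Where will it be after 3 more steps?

(-4, -19)

The moves between consecutive positions are (-2, -5), (-2, -1), (-5, +4), (+5, -1), (-2, -5), (-2, -1), (-5, +4), (+5, -1), (-2, -5), (-2, -1); they repeat the 4-cycle [(-2, -5), (-2, -1), (-5, +4), (+5, -1)].
step 11: apply (-5, +4) → (-7, -13)
step 12: apply (+5, -1) → (-2, -14)
step 13: apply (-2, -5) → (-4, -19)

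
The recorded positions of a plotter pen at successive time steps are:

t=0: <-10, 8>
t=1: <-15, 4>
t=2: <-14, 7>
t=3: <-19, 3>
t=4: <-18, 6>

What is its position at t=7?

<-27, 1>

The moves between consecutive positions are <-5, -4>, <+1, +3>, <-5, -4>, <+1, +3>; they repeat the 2-cycle [<-5, -4>, <+1, +3>].
step 5: apply <-5, -4> → <-23, 2>
step 6: apply <+1, +3> → <-22, 5>
step 7: apply <-5, -4> → <-27, 1>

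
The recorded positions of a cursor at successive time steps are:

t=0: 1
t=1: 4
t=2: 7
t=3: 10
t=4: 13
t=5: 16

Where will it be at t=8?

Constant displacement of +3 per step.
step 6: 16 + 3 → 19
step 7: 19 + 3 → 22
step 8: 22 + 3 → 25

25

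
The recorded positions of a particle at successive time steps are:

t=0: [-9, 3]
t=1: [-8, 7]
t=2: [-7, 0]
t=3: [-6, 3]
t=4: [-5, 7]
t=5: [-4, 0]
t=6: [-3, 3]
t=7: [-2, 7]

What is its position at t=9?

[0, 3]

First: linear, +1 per step → 0 at step 9.
Second: cycles through 3, 7, 0 every 3 steps. Step 9 lands at position 0 of the cycle → 3.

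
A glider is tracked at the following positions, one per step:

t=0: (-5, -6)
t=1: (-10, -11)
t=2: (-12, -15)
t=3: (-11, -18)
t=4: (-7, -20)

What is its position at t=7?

(23, -20)

Taking differences between consecutive positions: (-5, -5), (-2, -4), (+1, -3), (+4, -2). These grow by (+3, +1) each step.
step 5: (-7, -20) + (+7, -1) → (0, -21)
step 6: (0, -21) + (+10, +0) → (10, -21)
step 7: (10, -21) + (+13, +1) → (23, -20)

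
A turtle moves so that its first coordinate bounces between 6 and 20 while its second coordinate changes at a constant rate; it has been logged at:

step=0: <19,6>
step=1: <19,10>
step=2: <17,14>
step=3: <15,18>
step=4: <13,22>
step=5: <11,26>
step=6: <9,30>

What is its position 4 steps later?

<11,46>

The first coordinate travels 2 per step and bounces off the walls at 6 and 20.
  step 7: 9 → 7
  step 8: 7 → 7
  step 9: 7 → 9
  step 10: 9 → 11
The second coordinate changes by +4 each step: at step 10 it is 46.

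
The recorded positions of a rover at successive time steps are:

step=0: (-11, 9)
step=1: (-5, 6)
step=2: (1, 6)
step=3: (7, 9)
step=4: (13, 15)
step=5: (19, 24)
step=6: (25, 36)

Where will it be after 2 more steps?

Taking differences between consecutive positions: (+6, -3), (+6, +0), (+6, +3), (+6, +6), (+6, +9), (+6, +12). These grow by (+0, +3) each step.
step 7: (25, 36) + (+6, +15) → (31, 51)
step 8: (31, 51) + (+6, +18) → (37, 69)

(37, 69)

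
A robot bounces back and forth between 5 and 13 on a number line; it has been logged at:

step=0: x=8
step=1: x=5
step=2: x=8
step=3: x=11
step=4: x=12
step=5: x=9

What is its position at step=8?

x=10

The value reflects between 5 and 13, moving 3 per step.
  step 6: 9 → 6
  step 7: 6 → 7
  step 8: 7 → 10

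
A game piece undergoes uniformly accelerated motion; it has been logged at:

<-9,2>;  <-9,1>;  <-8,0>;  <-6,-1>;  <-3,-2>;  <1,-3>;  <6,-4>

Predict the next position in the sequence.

<12,-5>

Successive displacements: <+0,-1>, <+1,-1>, <+2,-1>, <+3,-1>, <+4,-1>, <+5,-1> — each changes by <+1,+0>.
step 7: <6,-4> + <+6,-1> → <12,-5>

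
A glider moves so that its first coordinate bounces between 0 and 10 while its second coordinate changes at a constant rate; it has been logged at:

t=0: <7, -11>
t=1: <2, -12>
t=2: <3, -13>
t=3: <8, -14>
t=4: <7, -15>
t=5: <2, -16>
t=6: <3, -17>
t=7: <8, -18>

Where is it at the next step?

The first coordinate reflects between 0 and 10, moving 5 per step.
  step 8: 8 → 7
The second coordinate changes by -1 each step: at step 8 it is -19.

<7, -19>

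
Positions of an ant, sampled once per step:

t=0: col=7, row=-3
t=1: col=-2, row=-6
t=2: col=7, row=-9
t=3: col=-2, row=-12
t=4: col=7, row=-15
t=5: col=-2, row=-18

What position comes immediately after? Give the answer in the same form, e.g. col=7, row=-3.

The col coordinate repeats the cycle [7, -2] with period 2; step 6 mod 2 = 0, giving 7.
The row coordinate changes by -3 each step, so at step 6 it is -3 + 6·(-3) = -21.

col=7, row=-21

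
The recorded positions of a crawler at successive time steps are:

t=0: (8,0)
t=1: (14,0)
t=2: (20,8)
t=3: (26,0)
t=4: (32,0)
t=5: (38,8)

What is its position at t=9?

The first coordinate changes by +6 each step, so at step 9 it is 8 + 9·(6) = 62.
The second coordinate repeats the cycle [0, 0, 8] with period 3; step 9 mod 3 = 0, giving 0.

(62,0)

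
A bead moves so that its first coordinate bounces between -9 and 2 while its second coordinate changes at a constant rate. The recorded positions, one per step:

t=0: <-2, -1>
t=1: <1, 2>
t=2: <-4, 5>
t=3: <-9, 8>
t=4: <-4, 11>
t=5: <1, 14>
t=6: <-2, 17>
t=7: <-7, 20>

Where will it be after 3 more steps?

<0, 29>

The first coordinate reflects between -9 and 2, moving 5 per step.
  step 8: -7 → -6
  step 9: -6 → -1
  step 10: -1 → 0
The second coordinate changes by +3 each step: at step 10 it is 29.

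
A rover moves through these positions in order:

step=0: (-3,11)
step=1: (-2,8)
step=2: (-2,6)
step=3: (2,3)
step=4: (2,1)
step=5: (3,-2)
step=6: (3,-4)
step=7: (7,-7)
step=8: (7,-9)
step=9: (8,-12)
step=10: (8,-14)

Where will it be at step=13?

(13,-22)

The moves between consecutive positions are (+1,-3), (+0,-2), (+4,-3), (+0,-2), (+1,-3), (+0,-2), (+4,-3), (+0,-2), (+1,-3), (+0,-2); they repeat the 4-cycle [(+1,-3), (+0,-2), (+4,-3), (+0,-2)].
step 11: apply (+4,-3) → (12,-17)
step 12: apply (+0,-2) → (12,-19)
step 13: apply (+1,-3) → (13,-22)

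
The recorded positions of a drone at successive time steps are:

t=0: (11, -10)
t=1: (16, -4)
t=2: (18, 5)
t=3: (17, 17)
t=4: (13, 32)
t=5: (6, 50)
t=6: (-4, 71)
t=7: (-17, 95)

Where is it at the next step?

Taking differences between consecutive positions: (+5, +6), (+2, +9), (-1, +12), (-4, +15), (-7, +18), (-10, +21), (-13, +24). These grow by (-3, +3) each step.
step 8: (-17, 95) + (-16, +27) → (-33, 122)

(-33, 122)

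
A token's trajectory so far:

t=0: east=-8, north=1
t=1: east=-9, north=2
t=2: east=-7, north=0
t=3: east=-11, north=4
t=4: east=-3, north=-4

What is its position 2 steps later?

Step-to-step displacements: (-1, +1), (+2, -2), (-4, +4), (+8, -8); each is -2× the previous.
step 5: east=-3, north=-4 + (-16, +16) → east=-19, north=12
step 6: east=-19, north=12 + (+32, -32) → east=13, north=-20

east=13, north=-20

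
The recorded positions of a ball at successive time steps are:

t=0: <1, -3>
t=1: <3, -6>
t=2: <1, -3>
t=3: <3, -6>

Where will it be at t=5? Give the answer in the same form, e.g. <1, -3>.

The jumps are <+2, -3>, <-2, +3>, <+2, -3> — a geometric progression with ratio -1.
step 4: <3, -6> + <-2, +3> → <1, -3>
step 5: <1, -3> + <+2, -3> → <3, -6>

<3, -6>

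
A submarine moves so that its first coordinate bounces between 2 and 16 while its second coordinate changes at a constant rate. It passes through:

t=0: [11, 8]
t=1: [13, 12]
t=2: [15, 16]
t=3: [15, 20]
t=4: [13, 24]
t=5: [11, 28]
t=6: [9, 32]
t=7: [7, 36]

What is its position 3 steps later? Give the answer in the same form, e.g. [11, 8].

The first coordinate travels 2 per step and bounces off the walls at 2 and 16.
  step 8: 7 → 5
  step 9: 5 → 3
  step 10: 3 → 3
The second coordinate changes by +4 each step: at step 10 it is 48.

[3, 48]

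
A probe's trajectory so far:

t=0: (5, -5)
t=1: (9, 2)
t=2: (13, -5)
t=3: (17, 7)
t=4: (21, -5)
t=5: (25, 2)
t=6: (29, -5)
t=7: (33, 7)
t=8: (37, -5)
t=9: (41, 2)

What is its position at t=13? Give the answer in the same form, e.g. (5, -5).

(57, 2)

First: linear, +4 per step → 57 at step 13.
Second: cycles through -5, 2, -5, 7 every 4 steps. Step 13 lands at position 1 of the cycle → 2.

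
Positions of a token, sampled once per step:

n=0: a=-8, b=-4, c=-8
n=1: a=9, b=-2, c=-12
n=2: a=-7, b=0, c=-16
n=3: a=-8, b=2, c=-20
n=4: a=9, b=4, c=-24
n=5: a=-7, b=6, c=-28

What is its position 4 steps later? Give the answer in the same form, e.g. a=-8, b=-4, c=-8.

a=-8, b=14, c=-44

A: cycles through -8, 9, -7 every 3 steps. Step 9 lands at position 0 of the cycle → -8.
B: linear, +2 per step → 14 at step 9.
C: linear, -4 per step → -44 at step 9.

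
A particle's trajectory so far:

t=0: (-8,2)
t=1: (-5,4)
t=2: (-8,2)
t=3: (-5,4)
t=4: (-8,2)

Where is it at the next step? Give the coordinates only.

Step-to-step displacements: (+3,+2), (-3,-2), (+3,+2), (-3,-2); each is -1× the previous.
step 5: (-8,2) + (+3,+2) → (-5,4)

(-5,4)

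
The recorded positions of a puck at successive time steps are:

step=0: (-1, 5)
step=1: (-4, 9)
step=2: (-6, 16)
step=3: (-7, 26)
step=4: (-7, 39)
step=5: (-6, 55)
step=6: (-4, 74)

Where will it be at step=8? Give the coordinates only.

Successive displacements: (-3, +4), (-2, +7), (-1, +10), (+0, +13), (+1, +16), (+2, +19) — each changes by (+1, +3).
step 7: (-4, 74) + (+3, +22) → (-1, 96)
step 8: (-1, 96) + (+4, +25) → (3, 121)

(3, 121)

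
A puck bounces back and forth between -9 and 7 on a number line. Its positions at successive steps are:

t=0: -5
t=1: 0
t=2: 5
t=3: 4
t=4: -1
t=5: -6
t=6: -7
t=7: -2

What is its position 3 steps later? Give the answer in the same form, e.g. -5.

The value travels 5 per step and bounces off the walls at -9 and 7.
  step 8: -2 → 3
  step 9: 3 → 6
  step 10: 6 → 1

1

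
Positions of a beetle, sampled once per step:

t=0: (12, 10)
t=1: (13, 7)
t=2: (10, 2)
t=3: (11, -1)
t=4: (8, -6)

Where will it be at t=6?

(6, -14)

Differencing gives (+1, -3), (-3, -5), (+1, -3), (-3, -5). This is the pattern (+1, -3), (-3, -5) repeated.
step 5: apply (+1, -3) → (9, -9)
step 6: apply (-3, -5) → (6, -14)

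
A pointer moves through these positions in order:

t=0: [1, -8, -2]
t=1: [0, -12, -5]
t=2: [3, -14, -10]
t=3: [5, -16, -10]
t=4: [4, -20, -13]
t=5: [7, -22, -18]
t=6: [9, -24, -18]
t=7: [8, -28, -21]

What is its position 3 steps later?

The moves between consecutive positions are [-1, -4, -3], [+3, -2, -5], [+2, -2, +0], [-1, -4, -3], [+3, -2, -5], [+2, -2, +0], [-1, -4, -3]; they repeat the 3-cycle [[-1, -4, -3], [+3, -2, -5], [+2, -2, +0]].
step 8: apply [+3, -2, -5] → [11, -30, -26]
step 9: apply [+2, -2, +0] → [13, -32, -26]
step 10: apply [-1, -4, -3] → [12, -36, -29]

[12, -36, -29]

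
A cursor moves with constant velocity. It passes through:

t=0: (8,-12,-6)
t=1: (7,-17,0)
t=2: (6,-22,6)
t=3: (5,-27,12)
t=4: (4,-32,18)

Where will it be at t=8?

Constant displacement of (-1,-5,+6) per step.
step 5: (4,-32,18) + (-1,-5,+6) → (3,-37,24)
step 6: (3,-37,24) + (-1,-5,+6) → (2,-42,30)
step 7: (2,-42,30) + (-1,-5,+6) → (1,-47,36)
step 8: (1,-47,36) + (-1,-5,+6) → (0,-52,42)

(0,-52,42)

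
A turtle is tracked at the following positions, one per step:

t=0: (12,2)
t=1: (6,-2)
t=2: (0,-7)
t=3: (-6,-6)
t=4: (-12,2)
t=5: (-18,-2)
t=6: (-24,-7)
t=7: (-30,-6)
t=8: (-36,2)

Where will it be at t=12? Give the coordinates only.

First: linear, -6 per step → -60 at step 12.
Second: cycles through 2, -2, -7, -6 every 4 steps. Step 12 lands at position 0 of the cycle → 2.

(-60,2)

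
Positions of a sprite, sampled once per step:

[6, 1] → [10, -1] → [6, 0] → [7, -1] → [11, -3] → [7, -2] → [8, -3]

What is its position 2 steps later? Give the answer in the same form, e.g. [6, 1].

Differencing gives [+4, -2], [-4, +1], [+1, -1], [+4, -2], [-4, +1], [+1, -1]. This is the pattern [+4, -2], [-4, +1], [+1, -1] repeated.
step 7: apply [+4, -2] → [12, -5]
step 8: apply [-4, +1] → [8, -4]

[8, -4]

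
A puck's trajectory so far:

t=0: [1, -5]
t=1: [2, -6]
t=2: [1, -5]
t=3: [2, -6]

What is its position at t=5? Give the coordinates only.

Consecutive displacements [+1, -1], [-1, +1], [+1, -1] scale by a factor of -1 each step.
step 4: [2, -6] + [-1, +1] → [1, -5]
step 5: [1, -5] + [+1, -1] → [2, -6]

[2, -6]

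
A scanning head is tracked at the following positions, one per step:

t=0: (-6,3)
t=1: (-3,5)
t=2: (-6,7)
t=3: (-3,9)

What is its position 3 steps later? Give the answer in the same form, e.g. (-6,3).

First: cycles through -6, -3 every 2 steps. Step 6 lands at position 0 of the cycle → -6.
Second: linear, +2 per step → 15 at step 6.

(-6,15)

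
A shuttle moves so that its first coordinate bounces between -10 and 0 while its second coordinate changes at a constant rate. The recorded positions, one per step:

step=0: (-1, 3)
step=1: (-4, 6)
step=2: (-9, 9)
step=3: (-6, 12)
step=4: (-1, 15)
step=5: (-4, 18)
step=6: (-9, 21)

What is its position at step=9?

The first coordinate travels 5 per step and bounces off the walls at -10 and 0.
  step 7: -9 → -6
  step 8: -6 → -1
  step 9: -1 → -4
The second coordinate changes by +3 each step: at step 9 it is 30.

(-4, 30)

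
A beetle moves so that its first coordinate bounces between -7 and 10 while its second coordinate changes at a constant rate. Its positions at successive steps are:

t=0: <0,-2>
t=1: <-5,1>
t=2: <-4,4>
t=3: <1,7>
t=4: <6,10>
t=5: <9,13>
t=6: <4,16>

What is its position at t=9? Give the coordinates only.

The first coordinate travels 5 per step and bounces off the walls at -7 and 10.
  step 7: 4 → -1
  step 8: -1 → -6
  step 9: -6 → -3
The second coordinate changes by +3 each step: at step 9 it is 25.

<-3,25>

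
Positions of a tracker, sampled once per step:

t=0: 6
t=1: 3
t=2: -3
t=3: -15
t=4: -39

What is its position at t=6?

-183

Step-to-step displacements: -3, -6, -12, -24; each is 2× the previous.
step 5: -39 − 48 → -87
step 6: -87 − 96 → -183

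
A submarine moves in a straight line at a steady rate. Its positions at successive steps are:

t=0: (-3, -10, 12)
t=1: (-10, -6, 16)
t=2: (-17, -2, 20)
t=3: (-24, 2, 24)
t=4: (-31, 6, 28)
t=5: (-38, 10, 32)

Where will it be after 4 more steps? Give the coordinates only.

The position changes by (-7, +4, +4) every step.
step 6: (-38, 10, 32) + (-7, +4, +4) → (-45, 14, 36)
step 7: (-45, 14, 36) + (-7, +4, +4) → (-52, 18, 40)
step 8: (-52, 18, 40) + (-7, +4, +4) → (-59, 22, 44)
step 9: (-59, 22, 44) + (-7, +4, +4) → (-66, 26, 48)

(-66, 26, 48)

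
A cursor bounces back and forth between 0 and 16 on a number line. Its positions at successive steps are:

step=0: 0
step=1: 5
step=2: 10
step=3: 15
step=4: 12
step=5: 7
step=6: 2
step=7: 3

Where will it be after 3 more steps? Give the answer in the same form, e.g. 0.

The value travels 5 per step and bounces off the walls at 0 and 16.
  step 8: 3 → 8
  step 9: 8 → 13
  step 10: 13 → 14

14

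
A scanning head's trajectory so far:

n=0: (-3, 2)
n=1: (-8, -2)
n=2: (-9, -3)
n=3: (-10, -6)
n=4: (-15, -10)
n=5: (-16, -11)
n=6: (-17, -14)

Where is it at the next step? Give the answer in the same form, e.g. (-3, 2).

The moves between consecutive positions are (-5, -4), (-1, -1), (-1, -3), (-5, -4), (-1, -1), (-1, -3); they repeat the 3-cycle [(-5, -4), (-1, -1), (-1, -3)].
step 7: apply (-5, -4) → (-22, -18)

(-22, -18)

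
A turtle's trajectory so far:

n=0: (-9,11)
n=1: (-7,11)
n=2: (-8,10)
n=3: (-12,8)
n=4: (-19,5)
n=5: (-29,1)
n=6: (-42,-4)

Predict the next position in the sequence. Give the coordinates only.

Successive displacements: (+2,+0), (-1,-1), (-4,-2), (-7,-3), (-10,-4), (-13,-5) — each changes by (-3,-1).
step 7: (-42,-4) + (-16,-6) → (-58,-10)

(-58,-10)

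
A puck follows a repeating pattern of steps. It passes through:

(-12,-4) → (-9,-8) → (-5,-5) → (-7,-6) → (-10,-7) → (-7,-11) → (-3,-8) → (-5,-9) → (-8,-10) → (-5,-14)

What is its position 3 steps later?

(-6,-13)

Differencing gives (+3,-4), (+4,+3), (-2,-1), (-3,-1), (+3,-4), (+4,+3), (-2,-1), (-3,-1), (+3,-4). This is the pattern (+3,-4), (+4,+3), (-2,-1), (-3,-1) repeated.
step 10: apply (+4,+3) → (-1,-11)
step 11: apply (-2,-1) → (-3,-12)
step 12: apply (-3,-1) → (-6,-13)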